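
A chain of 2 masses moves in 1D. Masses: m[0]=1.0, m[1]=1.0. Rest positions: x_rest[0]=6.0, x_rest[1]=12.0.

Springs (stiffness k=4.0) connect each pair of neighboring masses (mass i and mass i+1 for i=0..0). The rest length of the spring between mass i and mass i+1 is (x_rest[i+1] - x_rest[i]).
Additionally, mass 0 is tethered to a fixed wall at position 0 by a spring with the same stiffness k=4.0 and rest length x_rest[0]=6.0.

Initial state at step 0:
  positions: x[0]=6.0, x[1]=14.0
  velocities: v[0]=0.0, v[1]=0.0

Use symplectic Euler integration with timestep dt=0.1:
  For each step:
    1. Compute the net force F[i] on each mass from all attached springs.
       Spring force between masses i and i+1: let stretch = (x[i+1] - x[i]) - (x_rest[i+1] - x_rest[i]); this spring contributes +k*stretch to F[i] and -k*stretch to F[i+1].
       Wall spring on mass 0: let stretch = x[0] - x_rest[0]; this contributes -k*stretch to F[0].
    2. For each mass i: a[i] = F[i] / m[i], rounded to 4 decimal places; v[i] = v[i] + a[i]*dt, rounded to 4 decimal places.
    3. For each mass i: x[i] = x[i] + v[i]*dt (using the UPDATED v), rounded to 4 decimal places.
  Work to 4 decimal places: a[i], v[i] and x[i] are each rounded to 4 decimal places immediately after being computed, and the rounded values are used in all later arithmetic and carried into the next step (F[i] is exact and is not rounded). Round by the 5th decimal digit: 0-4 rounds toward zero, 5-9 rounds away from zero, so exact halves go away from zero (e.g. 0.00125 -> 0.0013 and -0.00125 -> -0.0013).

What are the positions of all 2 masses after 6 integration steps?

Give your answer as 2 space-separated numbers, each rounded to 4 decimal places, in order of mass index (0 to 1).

Answer: 7.0893 12.7172

Derivation:
Step 0: x=[6.0000 14.0000] v=[0.0000 0.0000]
Step 1: x=[6.0800 13.9200] v=[0.8000 -0.8000]
Step 2: x=[6.2304 13.7664] v=[1.5040 -1.5360]
Step 3: x=[6.4330 13.5514] v=[2.0262 -2.1504]
Step 4: x=[6.6630 13.2916] v=[2.3004 -2.5978]
Step 5: x=[6.8917 13.0067] v=[2.2866 -2.8492]
Step 6: x=[7.0893 12.7172] v=[1.9759 -2.8952]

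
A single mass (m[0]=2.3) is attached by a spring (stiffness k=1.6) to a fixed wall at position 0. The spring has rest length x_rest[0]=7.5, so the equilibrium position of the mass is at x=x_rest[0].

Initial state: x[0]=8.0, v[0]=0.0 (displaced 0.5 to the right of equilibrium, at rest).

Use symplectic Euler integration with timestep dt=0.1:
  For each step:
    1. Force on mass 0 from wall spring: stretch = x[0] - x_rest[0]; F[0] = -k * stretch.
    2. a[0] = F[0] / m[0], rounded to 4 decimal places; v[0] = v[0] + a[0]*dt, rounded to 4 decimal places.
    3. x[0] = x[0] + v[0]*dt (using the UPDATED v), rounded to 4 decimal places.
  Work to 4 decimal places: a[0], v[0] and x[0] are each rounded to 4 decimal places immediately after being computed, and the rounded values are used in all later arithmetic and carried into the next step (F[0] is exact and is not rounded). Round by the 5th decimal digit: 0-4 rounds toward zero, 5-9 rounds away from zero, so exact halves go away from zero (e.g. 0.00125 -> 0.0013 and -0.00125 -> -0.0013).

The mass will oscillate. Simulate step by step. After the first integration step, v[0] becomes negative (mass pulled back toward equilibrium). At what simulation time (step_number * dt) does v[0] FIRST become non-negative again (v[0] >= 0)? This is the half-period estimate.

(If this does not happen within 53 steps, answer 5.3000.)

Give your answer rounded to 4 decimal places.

Answer: 3.8000

Derivation:
Step 0: x=[8.0000] v=[0.0000]
Step 1: x=[7.9965] v=[-0.0348]
Step 2: x=[7.9896] v=[-0.0693]
Step 3: x=[7.9793] v=[-0.1034]
Step 4: x=[7.9656] v=[-0.1367]
Step 5: x=[7.9487] v=[-0.1691]
Step 6: x=[7.9287] v=[-0.2003]
Step 7: x=[7.9057] v=[-0.2301]
Step 8: x=[7.8799] v=[-0.2583]
Step 9: x=[7.8514] v=[-0.2847]
Step 10: x=[7.8205] v=[-0.3092]
Step 11: x=[7.7874] v=[-0.3315]
Step 12: x=[7.7523] v=[-0.3515]
Step 13: x=[7.7154] v=[-0.3691]
Step 14: x=[7.6770] v=[-0.3841]
Step 15: x=[7.6374] v=[-0.3964]
Step 16: x=[7.5968] v=[-0.4060]
Step 17: x=[7.5555] v=[-0.4127]
Step 18: x=[7.5138] v=[-0.4166]
Step 19: x=[7.4720] v=[-0.4176]
Step 20: x=[7.4304] v=[-0.4157]
Step 21: x=[7.3893] v=[-0.4109]
Step 22: x=[7.3490] v=[-0.4032]
Step 23: x=[7.3097] v=[-0.3927]
Step 24: x=[7.2718] v=[-0.3795]
Step 25: x=[7.2354] v=[-0.3636]
Step 26: x=[7.2009] v=[-0.3452]
Step 27: x=[7.1685] v=[-0.3244]
Step 28: x=[7.1384] v=[-0.3013]
Step 29: x=[7.1108] v=[-0.2762]
Step 30: x=[7.0859] v=[-0.2491]
Step 31: x=[7.0639] v=[-0.2203]
Step 32: x=[7.0449] v=[-0.1900]
Step 33: x=[7.0291] v=[-0.1583]
Step 34: x=[7.0166] v=[-0.1255]
Step 35: x=[7.0074] v=[-0.0919]
Step 36: x=[7.0016] v=[-0.0576]
Step 37: x=[6.9993] v=[-0.0229]
Step 38: x=[7.0005] v=[0.0119]
First v>=0 after going negative at step 38, time=3.8000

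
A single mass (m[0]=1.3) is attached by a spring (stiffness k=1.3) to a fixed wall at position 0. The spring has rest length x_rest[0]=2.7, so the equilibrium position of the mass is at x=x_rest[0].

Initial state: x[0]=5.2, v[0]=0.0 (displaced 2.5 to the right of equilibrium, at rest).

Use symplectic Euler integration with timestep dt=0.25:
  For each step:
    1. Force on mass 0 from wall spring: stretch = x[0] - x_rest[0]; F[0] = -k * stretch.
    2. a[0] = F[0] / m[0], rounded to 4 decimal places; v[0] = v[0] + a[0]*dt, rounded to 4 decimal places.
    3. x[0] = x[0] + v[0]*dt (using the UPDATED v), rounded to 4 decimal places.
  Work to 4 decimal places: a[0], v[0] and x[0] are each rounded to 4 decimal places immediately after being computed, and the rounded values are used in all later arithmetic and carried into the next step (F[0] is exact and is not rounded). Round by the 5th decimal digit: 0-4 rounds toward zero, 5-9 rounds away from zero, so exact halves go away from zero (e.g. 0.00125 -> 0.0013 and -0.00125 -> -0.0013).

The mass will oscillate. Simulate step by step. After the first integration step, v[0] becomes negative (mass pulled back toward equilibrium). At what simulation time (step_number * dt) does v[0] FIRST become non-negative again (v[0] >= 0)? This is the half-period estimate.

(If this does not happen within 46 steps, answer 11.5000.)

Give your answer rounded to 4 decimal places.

Answer: 3.2500

Derivation:
Step 0: x=[5.2000] v=[0.0000]
Step 1: x=[5.0438] v=[-0.6250]
Step 2: x=[4.7411] v=[-1.2110]
Step 3: x=[4.3108] v=[-1.7213]
Step 4: x=[3.7798] v=[-2.1240]
Step 5: x=[3.1813] v=[-2.3940]
Step 6: x=[2.5527] v=[-2.5143]
Step 7: x=[1.9333] v=[-2.4775]
Step 8: x=[1.3619] v=[-2.2858]
Step 9: x=[0.8741] v=[-1.9513]
Step 10: x=[0.5004] v=[-1.4948]
Step 11: x=[0.2642] v=[-0.9449]
Step 12: x=[0.1802] v=[-0.3360]
Step 13: x=[0.2537] v=[0.2940]
First v>=0 after going negative at step 13, time=3.2500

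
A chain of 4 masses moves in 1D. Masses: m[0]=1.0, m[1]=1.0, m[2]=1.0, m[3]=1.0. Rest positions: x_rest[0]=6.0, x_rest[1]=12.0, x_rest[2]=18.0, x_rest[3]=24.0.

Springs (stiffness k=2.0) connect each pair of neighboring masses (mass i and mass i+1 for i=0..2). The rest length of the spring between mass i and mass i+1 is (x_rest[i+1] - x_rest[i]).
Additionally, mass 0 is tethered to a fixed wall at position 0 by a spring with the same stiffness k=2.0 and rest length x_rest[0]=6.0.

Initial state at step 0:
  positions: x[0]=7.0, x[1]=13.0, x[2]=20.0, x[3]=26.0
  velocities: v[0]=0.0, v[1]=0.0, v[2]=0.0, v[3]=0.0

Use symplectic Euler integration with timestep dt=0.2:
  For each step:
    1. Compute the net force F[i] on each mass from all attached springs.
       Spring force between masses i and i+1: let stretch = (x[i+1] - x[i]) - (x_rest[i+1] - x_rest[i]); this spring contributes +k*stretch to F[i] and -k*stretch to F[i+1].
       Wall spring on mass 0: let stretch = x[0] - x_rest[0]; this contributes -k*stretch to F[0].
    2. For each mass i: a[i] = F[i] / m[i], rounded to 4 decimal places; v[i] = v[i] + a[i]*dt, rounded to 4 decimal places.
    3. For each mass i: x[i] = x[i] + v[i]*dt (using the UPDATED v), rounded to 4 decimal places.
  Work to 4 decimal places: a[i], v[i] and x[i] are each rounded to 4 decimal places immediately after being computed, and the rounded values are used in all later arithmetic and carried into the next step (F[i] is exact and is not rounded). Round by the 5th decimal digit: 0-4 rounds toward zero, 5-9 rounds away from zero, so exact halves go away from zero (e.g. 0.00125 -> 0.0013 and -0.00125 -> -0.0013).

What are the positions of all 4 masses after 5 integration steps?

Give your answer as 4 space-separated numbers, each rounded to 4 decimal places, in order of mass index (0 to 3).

Step 0: x=[7.0000 13.0000 20.0000 26.0000] v=[0.0000 0.0000 0.0000 0.0000]
Step 1: x=[6.9200 13.0800 19.9200 26.0000] v=[-0.4000 0.4000 -0.4000 0.0000]
Step 2: x=[6.7792 13.2144 19.7792 25.9936] v=[-0.7040 0.6720 -0.7040 -0.0320]
Step 3: x=[6.6109 13.3592 19.6104 25.9700] v=[-0.8416 0.7238 -0.8442 -0.1178]
Step 4: x=[6.4536 13.4642 19.4502 25.9177] v=[-0.7866 0.5250 -0.8008 -0.2616]
Step 5: x=[6.3408 13.4872 19.3286 25.8280] v=[-0.5638 0.1152 -0.6082 -0.4486]

Answer: 6.3408 13.4872 19.3286 25.8280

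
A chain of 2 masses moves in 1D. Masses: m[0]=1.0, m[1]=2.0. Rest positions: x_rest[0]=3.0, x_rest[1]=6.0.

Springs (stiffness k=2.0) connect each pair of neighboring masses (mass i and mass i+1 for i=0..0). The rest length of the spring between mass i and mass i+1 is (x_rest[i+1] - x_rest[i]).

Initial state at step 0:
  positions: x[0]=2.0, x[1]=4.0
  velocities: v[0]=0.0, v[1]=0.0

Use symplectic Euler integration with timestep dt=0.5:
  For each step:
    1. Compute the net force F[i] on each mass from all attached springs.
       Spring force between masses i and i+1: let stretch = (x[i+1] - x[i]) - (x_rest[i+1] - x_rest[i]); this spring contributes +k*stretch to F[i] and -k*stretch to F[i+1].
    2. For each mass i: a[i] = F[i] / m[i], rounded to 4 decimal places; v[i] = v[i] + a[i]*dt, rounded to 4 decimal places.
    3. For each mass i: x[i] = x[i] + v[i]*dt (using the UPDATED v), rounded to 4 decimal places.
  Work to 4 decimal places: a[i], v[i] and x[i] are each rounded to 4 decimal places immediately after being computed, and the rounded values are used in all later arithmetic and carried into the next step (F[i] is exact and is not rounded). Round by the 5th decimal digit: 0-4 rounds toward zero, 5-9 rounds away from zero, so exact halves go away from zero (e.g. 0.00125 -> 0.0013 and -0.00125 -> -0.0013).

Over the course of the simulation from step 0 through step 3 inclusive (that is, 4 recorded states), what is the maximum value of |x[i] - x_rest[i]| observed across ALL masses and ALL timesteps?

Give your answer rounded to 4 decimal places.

Step 0: x=[2.0000 4.0000] v=[0.0000 0.0000]
Step 1: x=[1.5000 4.2500] v=[-1.0000 0.5000]
Step 2: x=[0.8750 4.5625] v=[-1.2500 0.6250]
Step 3: x=[0.5938 4.7032] v=[-0.5625 0.2813]
Max displacement = 2.4062

Answer: 2.4062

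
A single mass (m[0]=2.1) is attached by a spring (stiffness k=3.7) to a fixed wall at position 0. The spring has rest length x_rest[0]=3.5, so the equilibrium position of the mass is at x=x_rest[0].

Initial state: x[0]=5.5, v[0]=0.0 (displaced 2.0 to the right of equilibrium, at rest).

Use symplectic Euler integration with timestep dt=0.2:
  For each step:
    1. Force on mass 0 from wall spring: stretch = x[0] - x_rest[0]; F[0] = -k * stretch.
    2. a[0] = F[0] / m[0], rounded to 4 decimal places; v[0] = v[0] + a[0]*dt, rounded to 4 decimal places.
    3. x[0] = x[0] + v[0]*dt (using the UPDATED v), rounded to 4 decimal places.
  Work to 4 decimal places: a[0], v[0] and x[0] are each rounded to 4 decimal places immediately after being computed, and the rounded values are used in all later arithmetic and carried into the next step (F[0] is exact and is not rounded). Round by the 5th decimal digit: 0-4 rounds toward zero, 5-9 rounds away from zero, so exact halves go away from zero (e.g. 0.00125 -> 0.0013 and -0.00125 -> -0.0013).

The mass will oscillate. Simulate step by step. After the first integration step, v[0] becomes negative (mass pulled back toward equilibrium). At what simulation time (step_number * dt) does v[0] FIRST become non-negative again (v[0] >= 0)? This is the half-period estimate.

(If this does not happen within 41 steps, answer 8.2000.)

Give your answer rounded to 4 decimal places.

Step 0: x=[5.5000] v=[0.0000]
Step 1: x=[5.3590] v=[-0.7048]
Step 2: x=[5.0870] v=[-1.3599]
Step 3: x=[4.7032] v=[-1.9191]
Step 4: x=[4.2346] v=[-2.3431]
Step 5: x=[3.7142] v=[-2.6020]
Step 6: x=[3.1787] v=[-2.6775]
Step 7: x=[2.6658] v=[-2.5643]
Step 8: x=[2.2117] v=[-2.2703]
Step 9: x=[1.8484] v=[-1.8163]
Step 10: x=[1.6015] v=[-1.2343]
Step 11: x=[1.4884] v=[-0.5653]
Step 12: x=[1.5171] v=[0.1435]
First v>=0 after going negative at step 12, time=2.4000

Answer: 2.4000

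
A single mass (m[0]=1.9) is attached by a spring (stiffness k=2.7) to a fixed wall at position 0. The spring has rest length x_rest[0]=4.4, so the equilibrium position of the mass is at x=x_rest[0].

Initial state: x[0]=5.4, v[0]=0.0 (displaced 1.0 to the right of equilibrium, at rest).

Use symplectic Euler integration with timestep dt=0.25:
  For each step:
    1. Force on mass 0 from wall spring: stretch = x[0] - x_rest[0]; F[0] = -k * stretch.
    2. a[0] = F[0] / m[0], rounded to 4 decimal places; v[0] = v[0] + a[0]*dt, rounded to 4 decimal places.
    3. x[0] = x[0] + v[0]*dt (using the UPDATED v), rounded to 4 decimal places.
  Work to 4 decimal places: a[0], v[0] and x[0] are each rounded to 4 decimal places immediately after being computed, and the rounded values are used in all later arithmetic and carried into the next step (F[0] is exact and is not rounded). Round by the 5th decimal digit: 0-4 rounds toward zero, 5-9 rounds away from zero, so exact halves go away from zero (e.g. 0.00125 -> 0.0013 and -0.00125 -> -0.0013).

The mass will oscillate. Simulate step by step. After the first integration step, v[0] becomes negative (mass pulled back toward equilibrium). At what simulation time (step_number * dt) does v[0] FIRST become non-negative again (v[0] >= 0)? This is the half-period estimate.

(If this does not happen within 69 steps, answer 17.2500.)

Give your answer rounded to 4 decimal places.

Step 0: x=[5.4000] v=[0.0000]
Step 1: x=[5.3112] v=[-0.3553]
Step 2: x=[5.1415] v=[-0.6790]
Step 3: x=[4.9059] v=[-0.9424]
Step 4: x=[4.6254] v=[-1.1221]
Step 5: x=[4.3249] v=[-1.2022]
Step 6: x=[4.0310] v=[-1.1755]
Step 7: x=[3.7699] v=[-1.0444]
Step 8: x=[3.5648] v=[-0.8206]
Step 9: x=[3.4338] v=[-0.5239]
Step 10: x=[3.3886] v=[-0.1807]
Step 11: x=[3.4333] v=[0.1786]
First v>=0 after going negative at step 11, time=2.7500

Answer: 2.7500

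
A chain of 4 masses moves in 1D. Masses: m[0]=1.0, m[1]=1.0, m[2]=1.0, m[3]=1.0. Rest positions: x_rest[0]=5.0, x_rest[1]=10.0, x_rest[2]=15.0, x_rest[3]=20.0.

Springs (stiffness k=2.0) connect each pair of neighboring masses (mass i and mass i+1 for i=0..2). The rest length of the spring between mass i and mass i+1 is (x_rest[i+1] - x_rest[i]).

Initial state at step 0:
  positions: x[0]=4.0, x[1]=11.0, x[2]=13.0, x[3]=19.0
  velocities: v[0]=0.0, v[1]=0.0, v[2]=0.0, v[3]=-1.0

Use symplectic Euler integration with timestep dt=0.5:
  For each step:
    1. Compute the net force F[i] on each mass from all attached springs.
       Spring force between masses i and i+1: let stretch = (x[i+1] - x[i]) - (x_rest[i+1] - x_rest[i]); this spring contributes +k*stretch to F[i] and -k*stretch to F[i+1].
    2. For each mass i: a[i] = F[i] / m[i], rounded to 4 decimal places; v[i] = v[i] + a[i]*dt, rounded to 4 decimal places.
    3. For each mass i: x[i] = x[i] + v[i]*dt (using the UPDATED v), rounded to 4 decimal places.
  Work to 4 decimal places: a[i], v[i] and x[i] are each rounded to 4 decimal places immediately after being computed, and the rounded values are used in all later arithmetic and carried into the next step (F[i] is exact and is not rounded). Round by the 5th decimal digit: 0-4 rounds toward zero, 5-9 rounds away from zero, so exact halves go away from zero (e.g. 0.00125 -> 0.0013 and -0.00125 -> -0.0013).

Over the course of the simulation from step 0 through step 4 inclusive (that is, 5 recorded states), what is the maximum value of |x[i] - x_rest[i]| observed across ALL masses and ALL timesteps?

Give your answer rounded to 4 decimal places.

Step 0: x=[4.0000 11.0000 13.0000 19.0000] v=[0.0000 0.0000 0.0000 -1.0000]
Step 1: x=[5.0000 8.5000 15.0000 18.0000] v=[2.0000 -5.0000 4.0000 -2.0000]
Step 2: x=[5.2500 7.5000 15.2500 18.0000] v=[0.5000 -2.0000 0.5000 0.0000]
Step 3: x=[4.1250 9.2500 13.0000 19.1250] v=[-2.2500 3.5000 -4.5000 2.2500]
Step 4: x=[3.0625 10.3125 11.9375 19.6875] v=[-2.1250 2.1250 -2.1250 1.1250]
Max displacement = 3.0625

Answer: 3.0625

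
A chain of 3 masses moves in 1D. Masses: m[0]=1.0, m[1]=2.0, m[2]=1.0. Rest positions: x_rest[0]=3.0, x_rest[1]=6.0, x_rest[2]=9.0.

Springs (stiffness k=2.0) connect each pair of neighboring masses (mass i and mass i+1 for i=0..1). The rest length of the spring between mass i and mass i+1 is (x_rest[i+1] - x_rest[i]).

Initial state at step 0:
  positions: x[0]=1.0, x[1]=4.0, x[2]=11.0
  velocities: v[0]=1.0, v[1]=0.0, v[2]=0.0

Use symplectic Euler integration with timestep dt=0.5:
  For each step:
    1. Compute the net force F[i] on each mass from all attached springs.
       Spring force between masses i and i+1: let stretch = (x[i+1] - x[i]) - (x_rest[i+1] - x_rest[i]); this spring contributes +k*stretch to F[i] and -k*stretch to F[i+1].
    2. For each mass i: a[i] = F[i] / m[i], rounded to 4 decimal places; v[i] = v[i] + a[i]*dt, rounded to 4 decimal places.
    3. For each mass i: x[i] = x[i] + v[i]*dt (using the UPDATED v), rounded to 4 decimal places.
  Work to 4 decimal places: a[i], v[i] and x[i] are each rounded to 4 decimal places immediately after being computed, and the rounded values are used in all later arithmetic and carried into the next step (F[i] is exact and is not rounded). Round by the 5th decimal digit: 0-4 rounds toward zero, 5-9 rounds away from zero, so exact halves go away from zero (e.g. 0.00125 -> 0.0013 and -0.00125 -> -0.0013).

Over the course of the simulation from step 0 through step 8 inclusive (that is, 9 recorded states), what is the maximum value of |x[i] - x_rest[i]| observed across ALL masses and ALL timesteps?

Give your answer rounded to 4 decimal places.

Step 0: x=[1.0000 4.0000 11.0000] v=[1.0000 0.0000 0.0000]
Step 1: x=[1.5000 5.0000 9.0000] v=[1.0000 2.0000 -4.0000]
Step 2: x=[2.2500 6.1250 6.5000] v=[1.5000 2.2500 -5.0000]
Step 3: x=[3.4375 6.3750 5.3125] v=[2.3750 0.5000 -2.3750]
Step 4: x=[4.5938 5.6250 6.1563] v=[2.3125 -1.5000 1.6875]
Step 5: x=[4.7657 4.7500 8.2344] v=[0.3437 -1.7500 4.1562]
Step 6: x=[3.4297 4.7501 10.0703] v=[-2.6720 0.0001 3.6718]
Step 7: x=[1.2539 5.7501 10.7461] v=[-4.3516 2.0000 1.3516]
Step 8: x=[-0.1738 6.8751 10.4239] v=[-2.8554 2.2499 -0.6444]
Max displacement = 3.6875

Answer: 3.6875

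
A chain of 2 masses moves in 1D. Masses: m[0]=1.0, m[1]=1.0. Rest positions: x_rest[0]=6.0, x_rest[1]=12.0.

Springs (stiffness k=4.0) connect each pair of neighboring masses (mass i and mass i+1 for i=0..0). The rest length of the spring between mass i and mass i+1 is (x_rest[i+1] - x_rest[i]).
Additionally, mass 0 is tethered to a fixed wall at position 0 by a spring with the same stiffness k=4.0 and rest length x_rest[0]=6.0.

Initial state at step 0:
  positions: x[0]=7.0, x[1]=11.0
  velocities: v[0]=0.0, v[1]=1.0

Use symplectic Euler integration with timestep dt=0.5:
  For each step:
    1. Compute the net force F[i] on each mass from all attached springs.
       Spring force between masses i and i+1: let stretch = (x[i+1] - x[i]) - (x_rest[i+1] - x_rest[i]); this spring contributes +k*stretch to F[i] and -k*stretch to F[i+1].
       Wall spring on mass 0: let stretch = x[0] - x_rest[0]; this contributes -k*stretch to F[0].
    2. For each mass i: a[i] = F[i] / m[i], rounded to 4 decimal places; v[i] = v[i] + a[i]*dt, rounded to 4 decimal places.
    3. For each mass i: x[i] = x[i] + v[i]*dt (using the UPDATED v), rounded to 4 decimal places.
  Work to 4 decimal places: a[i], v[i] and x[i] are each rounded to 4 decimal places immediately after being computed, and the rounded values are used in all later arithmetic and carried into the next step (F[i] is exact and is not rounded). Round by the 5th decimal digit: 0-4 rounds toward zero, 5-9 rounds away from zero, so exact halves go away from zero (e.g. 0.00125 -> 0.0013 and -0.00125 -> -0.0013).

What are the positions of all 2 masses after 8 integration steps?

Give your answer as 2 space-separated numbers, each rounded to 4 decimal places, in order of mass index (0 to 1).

Answer: 3.5000 12.5000

Derivation:
Step 0: x=[7.0000 11.0000] v=[0.0000 1.0000]
Step 1: x=[4.0000 13.5000] v=[-6.0000 5.0000]
Step 2: x=[6.5000 12.5000] v=[5.0000 -2.0000]
Step 3: x=[8.5000 11.5000] v=[4.0000 -2.0000]
Step 4: x=[5.0000 13.5000] v=[-7.0000 4.0000]
Step 5: x=[5.0000 13.0000] v=[0.0000 -1.0000]
Step 6: x=[8.0000 10.5000] v=[6.0000 -5.0000]
Step 7: x=[5.5000 11.5000] v=[-5.0000 2.0000]
Step 8: x=[3.5000 12.5000] v=[-4.0000 2.0000]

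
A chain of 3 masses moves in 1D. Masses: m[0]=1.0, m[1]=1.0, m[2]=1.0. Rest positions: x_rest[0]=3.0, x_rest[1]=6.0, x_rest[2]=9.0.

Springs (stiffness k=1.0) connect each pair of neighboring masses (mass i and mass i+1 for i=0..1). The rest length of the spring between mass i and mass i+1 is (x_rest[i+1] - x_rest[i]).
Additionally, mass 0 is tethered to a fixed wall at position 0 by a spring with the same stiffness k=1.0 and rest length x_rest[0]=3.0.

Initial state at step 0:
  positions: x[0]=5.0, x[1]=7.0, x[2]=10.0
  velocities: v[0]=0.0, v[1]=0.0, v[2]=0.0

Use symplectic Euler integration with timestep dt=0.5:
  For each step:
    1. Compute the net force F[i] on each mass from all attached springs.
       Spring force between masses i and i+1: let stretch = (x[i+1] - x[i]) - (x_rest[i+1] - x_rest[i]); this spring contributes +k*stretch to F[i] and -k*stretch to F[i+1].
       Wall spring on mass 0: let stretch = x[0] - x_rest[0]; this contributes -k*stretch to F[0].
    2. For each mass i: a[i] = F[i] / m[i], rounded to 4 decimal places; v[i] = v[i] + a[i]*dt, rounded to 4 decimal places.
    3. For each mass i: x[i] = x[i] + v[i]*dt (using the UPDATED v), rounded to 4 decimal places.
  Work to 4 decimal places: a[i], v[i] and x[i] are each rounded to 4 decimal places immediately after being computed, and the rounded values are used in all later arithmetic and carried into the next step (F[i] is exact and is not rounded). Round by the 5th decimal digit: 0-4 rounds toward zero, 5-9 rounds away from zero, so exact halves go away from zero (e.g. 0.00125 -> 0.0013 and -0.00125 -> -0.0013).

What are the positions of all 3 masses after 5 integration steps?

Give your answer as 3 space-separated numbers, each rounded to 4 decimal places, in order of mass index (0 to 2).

Step 0: x=[5.0000 7.0000 10.0000] v=[0.0000 0.0000 0.0000]
Step 1: x=[4.2500 7.2500 10.0000] v=[-1.5000 0.5000 0.0000]
Step 2: x=[3.1875 7.4375 10.0625] v=[-2.1250 0.3750 0.1250]
Step 3: x=[2.3906 7.2188 10.2188] v=[-1.5938 -0.4375 0.3125]
Step 4: x=[2.2031 6.5430 10.3751] v=[-0.3750 -1.3516 0.3125]
Step 5: x=[2.5498 5.7403 10.3233] v=[0.6934 -1.6055 -0.1036]

Answer: 2.5498 5.7403 10.3233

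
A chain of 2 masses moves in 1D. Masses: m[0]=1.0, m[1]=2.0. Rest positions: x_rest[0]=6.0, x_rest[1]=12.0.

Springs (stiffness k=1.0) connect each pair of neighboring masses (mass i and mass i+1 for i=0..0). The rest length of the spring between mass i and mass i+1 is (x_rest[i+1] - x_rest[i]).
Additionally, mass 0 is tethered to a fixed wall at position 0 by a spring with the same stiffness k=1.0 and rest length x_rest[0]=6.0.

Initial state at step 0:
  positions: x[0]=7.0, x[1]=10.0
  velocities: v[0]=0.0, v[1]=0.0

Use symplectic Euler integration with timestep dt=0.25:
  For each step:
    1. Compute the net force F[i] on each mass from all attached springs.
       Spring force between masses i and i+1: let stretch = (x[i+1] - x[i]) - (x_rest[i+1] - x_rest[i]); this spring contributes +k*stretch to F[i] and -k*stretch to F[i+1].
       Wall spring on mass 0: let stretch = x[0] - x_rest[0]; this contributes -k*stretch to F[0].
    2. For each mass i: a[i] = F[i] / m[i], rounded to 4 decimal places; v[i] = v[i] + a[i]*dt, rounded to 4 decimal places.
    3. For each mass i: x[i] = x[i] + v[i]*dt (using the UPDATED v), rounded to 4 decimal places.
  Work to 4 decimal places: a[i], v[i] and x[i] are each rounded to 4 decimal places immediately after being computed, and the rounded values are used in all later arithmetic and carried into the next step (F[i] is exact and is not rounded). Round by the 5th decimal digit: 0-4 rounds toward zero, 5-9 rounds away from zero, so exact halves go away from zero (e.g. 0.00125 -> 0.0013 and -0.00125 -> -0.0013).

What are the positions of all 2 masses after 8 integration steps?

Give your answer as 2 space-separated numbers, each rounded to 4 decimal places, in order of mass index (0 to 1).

Step 0: x=[7.0000 10.0000] v=[0.0000 0.0000]
Step 1: x=[6.7500 10.0938] v=[-1.0000 0.3750]
Step 2: x=[6.2871 10.2706] v=[-1.8516 0.7070]
Step 3: x=[5.6802 10.5104] v=[-2.4275 0.9591]
Step 4: x=[5.0202 10.7867] v=[-2.6400 1.1053]
Step 5: x=[4.4069 11.0703] v=[-2.4534 1.1345]
Step 6: x=[3.9346 11.3332] v=[-1.8893 1.0516]
Step 7: x=[3.6788 11.5524] v=[-1.0233 0.8768]
Step 8: x=[3.6852 11.7131] v=[0.0254 0.6426]

Answer: 3.6852 11.7131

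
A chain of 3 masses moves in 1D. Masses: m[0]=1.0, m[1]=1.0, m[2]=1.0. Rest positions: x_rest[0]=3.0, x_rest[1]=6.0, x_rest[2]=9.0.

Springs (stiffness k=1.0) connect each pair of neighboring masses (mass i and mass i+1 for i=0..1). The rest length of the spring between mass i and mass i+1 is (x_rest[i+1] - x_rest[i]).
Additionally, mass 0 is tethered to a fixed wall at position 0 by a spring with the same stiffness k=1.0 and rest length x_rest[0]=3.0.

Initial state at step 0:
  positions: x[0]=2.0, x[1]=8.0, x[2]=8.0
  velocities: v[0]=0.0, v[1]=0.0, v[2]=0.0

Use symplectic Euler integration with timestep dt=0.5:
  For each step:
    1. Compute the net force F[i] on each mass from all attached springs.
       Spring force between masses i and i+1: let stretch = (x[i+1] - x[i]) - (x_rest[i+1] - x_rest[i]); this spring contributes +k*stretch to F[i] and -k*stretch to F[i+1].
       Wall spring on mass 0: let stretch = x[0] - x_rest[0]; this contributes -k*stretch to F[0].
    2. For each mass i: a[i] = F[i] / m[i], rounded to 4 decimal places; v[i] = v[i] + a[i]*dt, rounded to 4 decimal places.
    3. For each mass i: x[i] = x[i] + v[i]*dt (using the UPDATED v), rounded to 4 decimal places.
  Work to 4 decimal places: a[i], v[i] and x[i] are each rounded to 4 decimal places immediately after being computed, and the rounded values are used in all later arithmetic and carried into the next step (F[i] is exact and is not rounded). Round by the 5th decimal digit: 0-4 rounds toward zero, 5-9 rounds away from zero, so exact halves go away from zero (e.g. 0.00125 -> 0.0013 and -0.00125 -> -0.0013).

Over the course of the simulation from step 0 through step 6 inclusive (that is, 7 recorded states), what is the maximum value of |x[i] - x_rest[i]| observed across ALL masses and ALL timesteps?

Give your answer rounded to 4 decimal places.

Step 0: x=[2.0000 8.0000 8.0000] v=[0.0000 0.0000 0.0000]
Step 1: x=[3.0000 6.5000 8.7500] v=[2.0000 -3.0000 1.5000]
Step 2: x=[4.1250 4.6875 9.6875] v=[2.2500 -3.6250 1.8750]
Step 3: x=[4.3594 3.9844 10.1250] v=[0.4688 -1.4063 0.8750]
Step 4: x=[3.4102 4.9102 9.7774] v=[-1.8984 1.8515 -0.6953]
Step 5: x=[1.9835 6.6778 8.9630] v=[-2.8535 3.5351 -1.6289]
Step 6: x=[1.2345 7.8431 8.3273] v=[-1.4981 2.3306 -1.2715]
Max displacement = 2.0156

Answer: 2.0156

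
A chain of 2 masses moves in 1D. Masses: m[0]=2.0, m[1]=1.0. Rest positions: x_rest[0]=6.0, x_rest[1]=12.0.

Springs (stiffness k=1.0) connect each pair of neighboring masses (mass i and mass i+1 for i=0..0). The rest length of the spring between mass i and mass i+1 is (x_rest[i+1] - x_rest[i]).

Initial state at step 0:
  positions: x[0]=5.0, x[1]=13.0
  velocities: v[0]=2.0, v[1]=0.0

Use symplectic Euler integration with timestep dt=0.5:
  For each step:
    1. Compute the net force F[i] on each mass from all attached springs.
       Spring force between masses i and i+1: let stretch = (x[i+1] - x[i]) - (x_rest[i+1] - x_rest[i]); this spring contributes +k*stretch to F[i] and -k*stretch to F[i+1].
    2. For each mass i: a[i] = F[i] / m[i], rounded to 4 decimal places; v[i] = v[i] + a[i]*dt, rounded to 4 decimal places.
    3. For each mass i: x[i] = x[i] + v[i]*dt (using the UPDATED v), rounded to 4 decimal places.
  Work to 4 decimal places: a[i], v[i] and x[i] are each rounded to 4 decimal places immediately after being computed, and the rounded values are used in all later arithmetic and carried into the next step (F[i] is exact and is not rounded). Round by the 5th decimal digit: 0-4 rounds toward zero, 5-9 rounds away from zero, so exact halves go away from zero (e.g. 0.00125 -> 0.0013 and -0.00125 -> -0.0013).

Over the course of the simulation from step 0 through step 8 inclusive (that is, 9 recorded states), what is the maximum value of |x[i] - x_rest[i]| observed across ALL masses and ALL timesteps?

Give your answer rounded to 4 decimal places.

Answer: 6.8687

Derivation:
Step 0: x=[5.0000 13.0000] v=[2.0000 0.0000]
Step 1: x=[6.2500 12.5000] v=[2.5000 -1.0000]
Step 2: x=[7.5313 11.9375] v=[2.5625 -1.1250]
Step 3: x=[8.6134 11.7735] v=[2.1641 -0.3281]
Step 4: x=[9.3405 12.3195] v=[1.4541 1.0919]
Step 5: x=[9.6900 13.6207] v=[0.6989 2.6024]
Step 6: x=[9.7808 15.4393] v=[0.1816 3.6371]
Step 7: x=[9.8289 17.3433] v=[0.0962 3.8079]
Step 8: x=[10.0663 18.8687] v=[0.4748 3.0507]
Max displacement = 6.8687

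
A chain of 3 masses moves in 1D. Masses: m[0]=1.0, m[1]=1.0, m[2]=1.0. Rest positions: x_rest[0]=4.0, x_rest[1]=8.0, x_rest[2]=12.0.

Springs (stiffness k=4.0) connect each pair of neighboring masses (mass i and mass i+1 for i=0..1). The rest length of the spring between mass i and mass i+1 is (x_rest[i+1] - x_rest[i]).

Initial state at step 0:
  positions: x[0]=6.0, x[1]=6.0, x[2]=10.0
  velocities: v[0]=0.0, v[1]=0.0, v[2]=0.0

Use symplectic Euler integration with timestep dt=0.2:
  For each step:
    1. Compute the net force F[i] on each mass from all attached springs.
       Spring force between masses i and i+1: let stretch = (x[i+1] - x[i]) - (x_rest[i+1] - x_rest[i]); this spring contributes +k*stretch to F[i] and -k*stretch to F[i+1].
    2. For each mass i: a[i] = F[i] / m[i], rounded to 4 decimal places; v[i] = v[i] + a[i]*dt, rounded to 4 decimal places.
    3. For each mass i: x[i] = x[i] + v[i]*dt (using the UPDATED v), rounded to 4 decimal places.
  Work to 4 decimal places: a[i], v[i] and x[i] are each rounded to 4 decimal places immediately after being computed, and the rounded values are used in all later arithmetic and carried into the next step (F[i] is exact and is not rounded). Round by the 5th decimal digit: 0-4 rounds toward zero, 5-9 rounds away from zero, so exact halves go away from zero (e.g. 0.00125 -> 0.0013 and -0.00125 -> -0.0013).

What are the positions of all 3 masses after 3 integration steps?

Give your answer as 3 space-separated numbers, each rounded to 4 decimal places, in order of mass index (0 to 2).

Step 0: x=[6.0000 6.0000 10.0000] v=[0.0000 0.0000 0.0000]
Step 1: x=[5.3600 6.6400 10.0000] v=[-3.2000 3.2000 0.0000]
Step 2: x=[4.2848 7.6128 10.1024] v=[-5.3760 4.8640 0.5120]
Step 3: x=[3.1021 8.4515 10.4465] v=[-5.9136 4.1933 1.7203]

Answer: 3.1021 8.4515 10.4465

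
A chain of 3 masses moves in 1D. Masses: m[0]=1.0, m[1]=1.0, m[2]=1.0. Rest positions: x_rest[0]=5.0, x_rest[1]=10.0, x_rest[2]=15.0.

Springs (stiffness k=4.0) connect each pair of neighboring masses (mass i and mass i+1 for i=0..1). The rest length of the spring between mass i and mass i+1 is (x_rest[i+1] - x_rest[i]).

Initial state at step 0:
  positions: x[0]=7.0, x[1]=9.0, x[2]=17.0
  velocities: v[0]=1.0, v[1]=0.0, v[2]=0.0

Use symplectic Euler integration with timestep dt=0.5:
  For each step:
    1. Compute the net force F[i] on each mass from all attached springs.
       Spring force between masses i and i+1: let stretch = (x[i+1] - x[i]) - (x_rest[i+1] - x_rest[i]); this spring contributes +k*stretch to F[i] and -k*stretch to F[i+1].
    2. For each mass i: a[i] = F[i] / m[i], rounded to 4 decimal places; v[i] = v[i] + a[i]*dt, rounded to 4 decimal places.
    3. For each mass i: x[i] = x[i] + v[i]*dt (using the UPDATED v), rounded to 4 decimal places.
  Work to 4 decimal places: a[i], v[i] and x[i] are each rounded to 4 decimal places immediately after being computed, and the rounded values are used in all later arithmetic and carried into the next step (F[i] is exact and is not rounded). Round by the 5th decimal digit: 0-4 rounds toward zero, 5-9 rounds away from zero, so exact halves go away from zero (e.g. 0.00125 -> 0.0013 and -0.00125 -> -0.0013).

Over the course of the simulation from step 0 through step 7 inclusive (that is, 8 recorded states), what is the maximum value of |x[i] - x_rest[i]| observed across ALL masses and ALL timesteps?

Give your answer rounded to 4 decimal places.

Step 0: x=[7.0000 9.0000 17.0000] v=[1.0000 0.0000 0.0000]
Step 1: x=[4.5000 15.0000 14.0000] v=[-5.0000 12.0000 -6.0000]
Step 2: x=[7.5000 9.5000 17.0000] v=[6.0000 -11.0000 6.0000]
Step 3: x=[7.5000 9.5000 17.5000] v=[0.0000 0.0000 1.0000]
Step 4: x=[4.5000 15.5000 15.0000] v=[-6.0000 12.0000 -5.0000]
Step 5: x=[7.5000 10.0000 18.0000] v=[6.0000 -11.0000 6.0000]
Step 6: x=[8.0000 10.0000 18.0000] v=[1.0000 0.0000 0.0000]
Step 7: x=[5.5000 16.0000 15.0000] v=[-5.0000 12.0000 -6.0000]
Max displacement = 6.0000

Answer: 6.0000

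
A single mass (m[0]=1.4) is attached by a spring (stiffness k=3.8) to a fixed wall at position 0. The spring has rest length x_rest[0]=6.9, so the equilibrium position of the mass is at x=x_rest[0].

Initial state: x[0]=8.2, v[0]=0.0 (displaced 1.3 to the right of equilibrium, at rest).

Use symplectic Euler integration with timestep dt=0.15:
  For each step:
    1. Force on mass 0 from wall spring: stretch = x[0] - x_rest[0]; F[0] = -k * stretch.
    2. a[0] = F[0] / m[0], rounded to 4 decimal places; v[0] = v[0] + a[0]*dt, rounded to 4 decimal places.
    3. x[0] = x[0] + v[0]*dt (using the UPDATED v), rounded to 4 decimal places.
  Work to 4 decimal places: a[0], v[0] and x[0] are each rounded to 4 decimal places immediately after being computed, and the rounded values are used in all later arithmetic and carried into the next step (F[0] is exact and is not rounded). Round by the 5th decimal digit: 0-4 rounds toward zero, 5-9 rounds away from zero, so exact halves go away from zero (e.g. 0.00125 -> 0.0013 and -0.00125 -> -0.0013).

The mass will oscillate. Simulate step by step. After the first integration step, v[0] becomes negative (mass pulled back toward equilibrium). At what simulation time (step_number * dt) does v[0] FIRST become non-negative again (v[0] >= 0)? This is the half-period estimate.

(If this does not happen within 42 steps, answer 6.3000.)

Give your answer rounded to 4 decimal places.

Step 0: x=[8.2000] v=[0.0000]
Step 1: x=[8.1206] v=[-0.5293]
Step 2: x=[7.9667] v=[-1.0263]
Step 3: x=[7.7476] v=[-1.4606]
Step 4: x=[7.4767] v=[-1.8057]
Step 5: x=[7.1706] v=[-2.0405]
Step 6: x=[6.8480] v=[-2.1507]
Step 7: x=[6.5286] v=[-2.1295]
Step 8: x=[6.2319] v=[-1.9783]
Step 9: x=[5.9760] v=[-1.7063]
Step 10: x=[5.7765] v=[-1.3301]
Step 11: x=[5.6456] v=[-0.8727]
Step 12: x=[5.5913] v=[-0.3620]
Step 13: x=[5.6169] v=[0.1708]
First v>=0 after going negative at step 13, time=1.9500

Answer: 1.9500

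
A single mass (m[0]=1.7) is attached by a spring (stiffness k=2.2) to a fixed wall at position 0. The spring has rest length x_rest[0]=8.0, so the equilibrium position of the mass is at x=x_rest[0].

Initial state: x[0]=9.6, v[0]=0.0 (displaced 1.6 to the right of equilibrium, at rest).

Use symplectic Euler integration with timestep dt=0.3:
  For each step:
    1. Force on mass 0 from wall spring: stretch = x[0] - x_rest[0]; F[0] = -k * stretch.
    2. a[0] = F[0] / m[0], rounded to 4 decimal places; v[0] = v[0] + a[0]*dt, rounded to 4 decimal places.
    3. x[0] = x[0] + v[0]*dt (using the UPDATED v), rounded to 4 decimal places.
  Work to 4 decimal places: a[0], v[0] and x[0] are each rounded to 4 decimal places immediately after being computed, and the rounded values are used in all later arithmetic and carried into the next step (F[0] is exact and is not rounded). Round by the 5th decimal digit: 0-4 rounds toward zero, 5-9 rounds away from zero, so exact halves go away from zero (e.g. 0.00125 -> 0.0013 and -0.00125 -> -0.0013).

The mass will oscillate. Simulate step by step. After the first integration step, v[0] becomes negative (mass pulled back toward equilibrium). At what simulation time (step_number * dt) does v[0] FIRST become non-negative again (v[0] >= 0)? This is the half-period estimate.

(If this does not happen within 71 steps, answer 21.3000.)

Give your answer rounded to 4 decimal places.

Answer: 3.0000

Derivation:
Step 0: x=[9.6000] v=[0.0000]
Step 1: x=[9.4136] v=[-0.6212]
Step 2: x=[9.0626] v=[-1.1700]
Step 3: x=[8.5879] v=[-1.5825]
Step 4: x=[8.0447] v=[-1.8107]
Step 5: x=[7.4963] v=[-1.8280]
Step 6: x=[7.0066] v=[-1.6325]
Step 7: x=[6.6326] v=[-1.2468]
Step 8: x=[6.4178] v=[-0.7159]
Step 9: x=[6.3873] v=[-0.1016]
Step 10: x=[6.5447] v=[0.5245]
First v>=0 after going negative at step 10, time=3.0000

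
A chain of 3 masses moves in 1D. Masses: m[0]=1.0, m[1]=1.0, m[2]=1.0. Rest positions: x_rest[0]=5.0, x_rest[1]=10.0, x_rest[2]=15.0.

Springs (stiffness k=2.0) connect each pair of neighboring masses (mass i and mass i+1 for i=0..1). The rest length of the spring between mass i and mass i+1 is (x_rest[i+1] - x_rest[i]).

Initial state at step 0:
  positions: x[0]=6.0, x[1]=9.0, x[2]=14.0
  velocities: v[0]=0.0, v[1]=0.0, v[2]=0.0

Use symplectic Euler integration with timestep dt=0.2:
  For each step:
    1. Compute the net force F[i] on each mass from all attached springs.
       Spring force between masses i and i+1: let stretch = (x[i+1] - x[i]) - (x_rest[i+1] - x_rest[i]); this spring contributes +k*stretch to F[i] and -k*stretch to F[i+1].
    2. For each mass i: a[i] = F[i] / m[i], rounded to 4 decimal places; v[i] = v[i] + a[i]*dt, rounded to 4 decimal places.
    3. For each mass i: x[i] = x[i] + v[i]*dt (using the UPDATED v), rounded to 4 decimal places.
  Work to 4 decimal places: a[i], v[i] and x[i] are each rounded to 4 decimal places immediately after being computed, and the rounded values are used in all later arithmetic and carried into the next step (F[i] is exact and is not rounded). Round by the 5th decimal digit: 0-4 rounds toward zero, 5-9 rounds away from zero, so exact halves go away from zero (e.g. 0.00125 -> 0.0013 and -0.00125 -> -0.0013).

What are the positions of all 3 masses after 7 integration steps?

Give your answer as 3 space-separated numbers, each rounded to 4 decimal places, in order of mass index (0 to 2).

Answer: 3.8427 10.2455 14.9118

Derivation:
Step 0: x=[6.0000 9.0000 14.0000] v=[0.0000 0.0000 0.0000]
Step 1: x=[5.8400 9.1600 14.0000] v=[-0.8000 0.8000 0.0000]
Step 2: x=[5.5456 9.4416 14.0128] v=[-1.4720 1.4080 0.0640]
Step 3: x=[5.1629 9.7772 14.0599] v=[-1.9136 1.6781 0.2355]
Step 4: x=[4.7493 10.0863 14.1644] v=[-2.0679 1.5455 0.5224]
Step 5: x=[4.3627 10.2947 14.3426] v=[-1.9331 1.0419 0.8912]
Step 6: x=[4.0506 10.3524 14.5970] v=[-1.5603 0.2883 1.2720]
Step 7: x=[3.8427 10.2455 14.9118] v=[-1.0396 -0.5346 1.5742]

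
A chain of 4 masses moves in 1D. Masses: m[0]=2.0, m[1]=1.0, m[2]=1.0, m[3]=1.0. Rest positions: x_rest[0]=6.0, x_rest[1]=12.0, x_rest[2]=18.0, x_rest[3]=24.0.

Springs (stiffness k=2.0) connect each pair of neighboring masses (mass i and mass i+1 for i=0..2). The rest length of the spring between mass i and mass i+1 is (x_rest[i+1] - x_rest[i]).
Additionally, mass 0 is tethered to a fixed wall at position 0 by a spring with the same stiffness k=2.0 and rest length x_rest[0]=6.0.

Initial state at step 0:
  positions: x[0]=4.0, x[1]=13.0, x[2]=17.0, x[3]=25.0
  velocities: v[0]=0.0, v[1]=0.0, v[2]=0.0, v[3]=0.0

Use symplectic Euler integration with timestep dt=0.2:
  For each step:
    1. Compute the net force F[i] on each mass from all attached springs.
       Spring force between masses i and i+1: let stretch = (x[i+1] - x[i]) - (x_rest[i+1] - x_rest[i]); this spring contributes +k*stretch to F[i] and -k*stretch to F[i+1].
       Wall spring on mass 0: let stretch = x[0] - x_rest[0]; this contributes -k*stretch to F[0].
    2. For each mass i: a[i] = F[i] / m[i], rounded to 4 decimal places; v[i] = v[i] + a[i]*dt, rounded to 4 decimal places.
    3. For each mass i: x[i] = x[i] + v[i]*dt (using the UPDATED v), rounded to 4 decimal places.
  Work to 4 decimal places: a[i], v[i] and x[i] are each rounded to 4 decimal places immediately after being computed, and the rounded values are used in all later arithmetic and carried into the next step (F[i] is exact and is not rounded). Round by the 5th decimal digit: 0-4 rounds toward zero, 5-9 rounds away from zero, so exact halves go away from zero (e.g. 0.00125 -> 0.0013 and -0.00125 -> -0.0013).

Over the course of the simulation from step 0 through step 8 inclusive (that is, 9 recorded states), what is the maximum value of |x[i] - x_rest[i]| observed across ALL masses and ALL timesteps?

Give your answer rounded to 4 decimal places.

Answer: 2.0023

Derivation:
Step 0: x=[4.0000 13.0000 17.0000 25.0000] v=[0.0000 0.0000 0.0000 0.0000]
Step 1: x=[4.2000 12.6000 17.3200 24.8400] v=[1.0000 -2.0000 1.6000 -0.8000]
Step 2: x=[4.5680 11.9056 17.8640 24.5584] v=[1.8400 -3.4720 2.7200 -1.4080]
Step 3: x=[5.0468 11.1009 18.4669 24.2212] v=[2.3939 -4.0237 3.0144 -1.6858]
Step 4: x=[5.5659 10.4011 18.9408 23.9037] v=[2.5954 -3.4989 2.3697 -1.5875]
Step 5: x=[6.0558 9.9977 19.1286 23.6692] v=[2.4493 -2.0171 0.9390 -1.1727]
Step 6: x=[6.4611 10.0094 18.9492 23.5514] v=[2.0265 0.0585 -0.8971 -0.5889]
Step 7: x=[6.7499 10.4524 18.4228 23.5454] v=[1.4439 2.2151 -2.6321 -0.0298]
Step 8: x=[6.9168 11.2369 17.6686 23.6096] v=[0.8344 3.9223 -3.7712 0.3212]
Max displacement = 2.0023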